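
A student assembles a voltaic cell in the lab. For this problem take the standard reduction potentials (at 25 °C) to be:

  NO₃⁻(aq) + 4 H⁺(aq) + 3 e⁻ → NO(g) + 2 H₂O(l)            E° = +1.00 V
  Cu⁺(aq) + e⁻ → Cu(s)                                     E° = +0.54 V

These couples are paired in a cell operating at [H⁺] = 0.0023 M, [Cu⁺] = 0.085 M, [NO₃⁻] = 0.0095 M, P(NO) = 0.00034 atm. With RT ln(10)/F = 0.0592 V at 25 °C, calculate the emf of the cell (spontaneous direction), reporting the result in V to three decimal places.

+0.344 V

NO₃⁻/NO is the cathode (higher E°), Cu⁺/Cu the anode: E°cell = +1.00 − (+0.54) = +0.46 V, n = 3.
Overall: NO₃⁻(aq) + 4 H⁺(aq) + 3 Cu(s) → NO(g) + 2 H₂O(l) + 3 Cu⁺(aq)
Q = P(NO)·[Cu⁺]^3 / ([NO₃⁻]·[H⁺]^4); log Q = 5.895.
E = E° − (0.0592/n) log Q = +0.46 − (0.0592/3)(5.895) = +0.344 V.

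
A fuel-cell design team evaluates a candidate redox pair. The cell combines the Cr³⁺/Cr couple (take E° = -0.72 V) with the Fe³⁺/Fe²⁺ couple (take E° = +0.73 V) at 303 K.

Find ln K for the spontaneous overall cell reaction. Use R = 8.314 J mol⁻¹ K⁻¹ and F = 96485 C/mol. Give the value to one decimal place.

166.6

Cathode: Fe³⁺/Fe²⁺; anode: Cr³⁺/Cr. E°cell = (+0.73) − (-0.72) = +1.45 V, with n = 3.
ΔG° = −nFE° = −RT ln K, so ln K = nFE°/(RT) = (3)(96485)(+1.45) / ((8.314)(303)) = 166.608.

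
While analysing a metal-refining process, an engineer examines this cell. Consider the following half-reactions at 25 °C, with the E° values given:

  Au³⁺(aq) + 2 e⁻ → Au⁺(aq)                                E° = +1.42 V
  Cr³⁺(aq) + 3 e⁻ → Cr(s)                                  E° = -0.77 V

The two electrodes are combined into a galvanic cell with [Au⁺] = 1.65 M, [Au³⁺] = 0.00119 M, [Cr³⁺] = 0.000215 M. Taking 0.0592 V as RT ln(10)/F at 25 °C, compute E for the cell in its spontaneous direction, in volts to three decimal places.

+2.169 V

Au³⁺/Au⁺ is the cathode (higher E°), Cr³⁺/Cr the anode: E°cell = +1.42 − (-0.77) = +2.19 V, n = 6.
Overall: 3 Au³⁺(aq) + 2 Cr(s) → 3 Au⁺(aq) + 2 Cr³⁺(aq)
Q = [Au⁺]^3·[Cr³⁺]^2 / ([Au³⁺]^3); log Q = 2.091.
E = E° − (0.0592/n) log Q = +2.19 − (0.0592/6)(2.091) = +2.169 V.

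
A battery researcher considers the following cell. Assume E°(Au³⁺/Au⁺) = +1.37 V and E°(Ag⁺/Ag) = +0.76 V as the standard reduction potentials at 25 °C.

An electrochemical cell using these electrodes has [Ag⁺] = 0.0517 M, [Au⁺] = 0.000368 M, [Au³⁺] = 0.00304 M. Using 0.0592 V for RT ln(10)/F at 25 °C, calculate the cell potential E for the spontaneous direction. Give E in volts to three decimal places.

Au³⁺/Au⁺ is the cathode (higher E°), Ag⁺/Ag the anode: E°cell = +1.37 − (+0.76) = +0.61 V, n = 2.
Overall: Au³⁺(aq) + 2 Ag(s) → Au⁺(aq) + 2 Ag⁺(aq)
Q = [Au⁺]·[Ag⁺]^2 / ([Au³⁺]); log Q = -3.490.
E = E° − (0.0592/n) log Q = +0.61 − (0.0592/2)(-3.490) = +0.713 V.

+0.713 V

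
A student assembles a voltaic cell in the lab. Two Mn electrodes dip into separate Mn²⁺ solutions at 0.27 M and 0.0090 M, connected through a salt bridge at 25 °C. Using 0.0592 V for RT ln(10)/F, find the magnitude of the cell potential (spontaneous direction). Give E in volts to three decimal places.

For a concentration cell E°cell = 0. The 0.27 M side is the cathode (reduction is favoured where [Mn²⁺] is higher).
With n = 2, E = −(0.0592/2) log([Mn²⁺]ₐₙ/[Mn²⁺]꜀ₐₜ) = −(0.0592/2) log(0.009/0.27) = −(0.0592/2)(-1.477) = +0.044 V.

+0.044 V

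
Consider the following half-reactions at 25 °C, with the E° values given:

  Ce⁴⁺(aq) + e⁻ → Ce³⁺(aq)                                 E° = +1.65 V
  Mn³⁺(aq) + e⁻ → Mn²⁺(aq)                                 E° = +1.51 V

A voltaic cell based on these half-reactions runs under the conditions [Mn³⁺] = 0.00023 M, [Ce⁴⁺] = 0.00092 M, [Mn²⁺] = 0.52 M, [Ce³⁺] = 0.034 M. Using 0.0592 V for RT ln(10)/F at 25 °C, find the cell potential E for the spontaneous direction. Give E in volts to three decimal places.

+0.246 V

Ce⁴⁺/Ce³⁺ is the cathode (higher E°), Mn³⁺/Mn²⁺ the anode: E°cell = +1.65 − (+1.51) = +0.14 V, n = 1.
Overall: Ce⁴⁺(aq) + Mn²⁺(aq) → Ce³⁺(aq) + Mn³⁺(aq)
Q = [Ce³⁺]·[Mn³⁺] / ([Ce⁴⁺]·[Mn²⁺]); log Q = -1.787.
E = E° − (0.0592/n) log Q = +0.14 − (0.0592/1)(-1.787) = +0.246 V.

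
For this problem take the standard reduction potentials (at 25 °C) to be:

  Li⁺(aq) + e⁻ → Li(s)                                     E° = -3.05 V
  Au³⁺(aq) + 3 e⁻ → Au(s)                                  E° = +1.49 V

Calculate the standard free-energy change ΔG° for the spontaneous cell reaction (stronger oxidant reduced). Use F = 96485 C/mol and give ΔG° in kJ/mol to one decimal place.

-1314.1 kJ/mol

Au³⁺/Au (E° = +1.49 V) is the cathode; Li⁺/Li (E° = -3.05 V) is the anode, so E°cell = +4.54 V.
Balancing electrons gives n = 3 (lcm of 3 and 1).
ΔG° = −nFE° = −(3)(96485)(+4.54) = -1,314,126 J = -1314.1 kJ/mol.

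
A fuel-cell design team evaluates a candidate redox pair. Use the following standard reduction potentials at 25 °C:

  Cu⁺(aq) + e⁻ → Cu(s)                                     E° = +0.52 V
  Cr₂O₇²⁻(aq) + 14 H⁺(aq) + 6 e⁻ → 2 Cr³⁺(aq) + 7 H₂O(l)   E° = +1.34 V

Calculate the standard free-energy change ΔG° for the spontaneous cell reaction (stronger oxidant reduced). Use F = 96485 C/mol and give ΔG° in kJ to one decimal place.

-474.7 kJ

Cr₂O₇²⁻/Cr³⁺ (E° = +1.34 V) is the cathode; Cu⁺/Cu (E° = +0.52 V) is the anode, so E°cell = +0.82 V.
Balancing electrons gives n = 6 (lcm of 6 and 1).
ΔG° = −nFE° = −(6)(96485)(+0.82) = -474,706 J = -474.7 kJ.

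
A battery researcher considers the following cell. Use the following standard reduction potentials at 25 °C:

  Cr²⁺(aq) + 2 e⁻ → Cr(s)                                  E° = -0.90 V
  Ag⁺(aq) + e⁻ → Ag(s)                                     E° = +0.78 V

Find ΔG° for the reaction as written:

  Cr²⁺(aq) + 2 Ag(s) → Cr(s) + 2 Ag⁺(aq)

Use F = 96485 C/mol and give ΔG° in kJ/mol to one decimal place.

As written, Cr²⁺/Cr is reduced (cathode) and Ag⁺/Ag is oxidised (anode), so E°cell = (-0.90) − (+0.78) = -1.68 V.
Balancing electrons gives n = 2.
ΔG° = −nFE° = −(2)(96485)(-1.68) = 324,190 J = +324.2 kJ/mol.

+324.2 kJ/mol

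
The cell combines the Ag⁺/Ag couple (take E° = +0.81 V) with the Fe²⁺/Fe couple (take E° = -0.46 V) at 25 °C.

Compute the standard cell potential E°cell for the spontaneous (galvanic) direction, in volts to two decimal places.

The Ag⁺/Ag couple has the higher reduction potential, so it is the cathode; Fe²⁺/Fe is oxidised at the anode.
E°cell = E°(cathode) − E°(anode) = (+0.81) − (-0.46) = +1.27 V.

+1.27 V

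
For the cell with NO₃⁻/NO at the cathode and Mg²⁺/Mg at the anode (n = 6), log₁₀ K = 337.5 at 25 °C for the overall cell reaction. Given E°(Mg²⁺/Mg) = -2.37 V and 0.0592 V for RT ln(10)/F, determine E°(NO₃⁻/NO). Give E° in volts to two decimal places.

E°cell = (0.0592/n)·log K = (0.0592/6)(337.5) = +3.330 V.
Since NO₃⁻/NO is the cathode and Mg²⁺/Mg the anode, E°cell = E°(NO₃⁻/NO) − E°(Mg²⁺/Mg).
So E°(NO₃⁻/NO) = E°cell + E°(Mg²⁺/Mg) = +3.330 + (-2.37) = +0.96 V.

+0.96 V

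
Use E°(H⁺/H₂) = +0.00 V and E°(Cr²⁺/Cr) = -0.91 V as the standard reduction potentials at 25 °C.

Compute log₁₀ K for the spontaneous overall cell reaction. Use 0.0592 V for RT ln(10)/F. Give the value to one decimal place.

Cathode: H⁺/H₂; anode: Cr²⁺/Cr. E°cell = +0.91 V, n = 2.
log K = nE°cell / 0.0592 = (2)(+0.91) / 0.0592 = 30.7.

30.7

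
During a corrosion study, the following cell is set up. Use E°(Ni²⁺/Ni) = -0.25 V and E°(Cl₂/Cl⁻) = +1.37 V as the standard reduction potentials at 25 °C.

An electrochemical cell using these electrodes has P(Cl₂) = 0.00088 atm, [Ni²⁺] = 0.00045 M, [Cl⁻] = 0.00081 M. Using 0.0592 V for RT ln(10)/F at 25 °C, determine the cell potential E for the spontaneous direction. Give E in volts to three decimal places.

+1.812 V

Cl₂/Cl⁻ is the cathode (higher E°), Ni²⁺/Ni the anode: E°cell = +1.37 − (-0.25) = +1.62 V, n = 2.
Overall: Cl₂(g) + Ni(s) → 2 Cl⁻(aq) + Ni²⁺(aq)
Q = [Cl⁻]^2·[Ni²⁺] / (P(Cl₂)); log Q = -6.474.
E = E° − (0.0592/n) log Q = +1.62 − (0.0592/2)(-6.474) = +1.812 V.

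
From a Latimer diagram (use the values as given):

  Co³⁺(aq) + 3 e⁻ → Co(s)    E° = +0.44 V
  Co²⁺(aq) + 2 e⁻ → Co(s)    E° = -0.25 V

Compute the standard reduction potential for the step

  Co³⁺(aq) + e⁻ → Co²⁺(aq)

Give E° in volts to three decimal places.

+1.820 V

Sequential free energies add, so n₃E°₃ = n₁E°₁ + n₂E°₂.
With n₃ = 3, and the known step contributing 2×(-0.25) V, the unknown satisfies 1·E° = 3×(+0.44) − 2×(-0.25) = +1.820.
E° = +1.820 / 1 = +1.820 V.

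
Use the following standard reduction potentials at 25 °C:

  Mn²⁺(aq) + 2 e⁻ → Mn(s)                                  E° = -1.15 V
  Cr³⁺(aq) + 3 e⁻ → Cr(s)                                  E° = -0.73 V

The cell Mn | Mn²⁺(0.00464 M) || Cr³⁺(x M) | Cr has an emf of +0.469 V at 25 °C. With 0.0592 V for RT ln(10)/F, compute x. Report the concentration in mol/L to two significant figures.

0.096 M

Cr³⁺/Cr is the cathode, Mn²⁺/Mn the anode: E°cell = +0.42 V, n = 6.
Overall reaction: 2 Cr³⁺(aq) + 3 Mn(s) → 2 Cr(s) + 3 Mn²⁺(aq); Q = [Mn²⁺]^3/[Cr³⁺]^2.
From E = E° − (0.0592/n) log Q: log Q = (E° − E)·n/0.0592 = (+0.42 − (+0.469))·6/0.0592 = -4.9662.
So 2·log[Cr³⁺] = 3·log(0.00464) − log Q = -7.0004 − (-4.9662) = -2.0342; log[Cr³⁺] = -2.0342 / 2 = -1.0171; [Cr³⁺] = 10^(-1.0171) ≈ 0.096 M.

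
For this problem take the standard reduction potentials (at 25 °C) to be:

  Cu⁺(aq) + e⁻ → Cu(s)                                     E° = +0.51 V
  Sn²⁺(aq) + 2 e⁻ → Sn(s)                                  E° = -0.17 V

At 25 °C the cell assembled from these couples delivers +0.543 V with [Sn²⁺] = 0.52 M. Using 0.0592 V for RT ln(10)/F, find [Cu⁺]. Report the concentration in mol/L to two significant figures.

0.0035 M

Cu⁺/Cu is the cathode, Sn²⁺/Sn the anode: E°cell = +0.68 V, n = 2.
Overall reaction: 2 Cu⁺(aq) + Sn(s) → 2 Cu(s) + Sn²⁺(aq); Q = [Sn²⁺]^1/[Cu⁺]^2.
From E = E° − (0.0592/n) log Q: log Q = (E° − E)·n/0.0592 = (+0.68 − (+0.543))·2/0.0592 = 4.6284.
So 2·log[Cu⁺] = 1·log(0.52) − log Q = -0.2840 − (4.6284) = -4.9124; log[Cu⁺] = -4.9124 / 2 = -2.4562; [Cu⁺] = 10^(-2.4562) ≈ 0.0035 M.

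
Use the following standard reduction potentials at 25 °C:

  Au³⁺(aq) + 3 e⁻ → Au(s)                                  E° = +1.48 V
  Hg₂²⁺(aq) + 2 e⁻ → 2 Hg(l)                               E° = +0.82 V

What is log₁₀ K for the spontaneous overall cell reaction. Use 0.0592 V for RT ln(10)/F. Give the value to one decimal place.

Cathode: Au³⁺/Au; anode: Hg₂²⁺/Hg. E°cell = +0.66 V, n = 6.
log K = nE°cell / 0.0592 = (6)(+0.66) / 0.0592 = 66.9.

66.9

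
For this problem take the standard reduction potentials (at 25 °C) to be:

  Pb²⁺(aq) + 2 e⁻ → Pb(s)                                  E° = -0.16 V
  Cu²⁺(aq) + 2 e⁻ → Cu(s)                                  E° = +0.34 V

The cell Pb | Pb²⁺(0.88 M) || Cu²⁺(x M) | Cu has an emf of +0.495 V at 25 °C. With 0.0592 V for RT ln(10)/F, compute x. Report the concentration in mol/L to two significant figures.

Cu²⁺/Cu is the cathode, Pb²⁺/Pb the anode: E°cell = +0.50 V, n = 2.
Overall reaction: Cu²⁺(aq) + Pb(s) → Cu(s) + Pb²⁺(aq); Q = [Pb²⁺]^1/[Cu²⁺]^1.
From E = E° − (0.0592/n) log Q: log Q = (E° − E)·n/0.0592 = (+0.50 − (+0.495))·2/0.0592 = 0.1689.
So 1·log[Cu²⁺] = 1·log(0.88) − log Q = -0.0555 − (0.1689) = -0.2244; [Cu²⁺] = 10^(-0.2244) ≈ 0.60 M.

0.60 M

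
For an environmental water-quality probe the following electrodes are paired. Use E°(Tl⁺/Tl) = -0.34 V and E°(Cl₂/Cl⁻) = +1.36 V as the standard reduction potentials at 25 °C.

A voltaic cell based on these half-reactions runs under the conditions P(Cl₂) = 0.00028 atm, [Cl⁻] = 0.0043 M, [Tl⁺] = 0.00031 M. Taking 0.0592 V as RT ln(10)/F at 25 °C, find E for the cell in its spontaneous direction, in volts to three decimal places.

+1.943 V

Cl₂/Cl⁻ is the cathode (higher E°), Tl⁺/Tl the anode: E°cell = +1.36 − (-0.34) = +1.70 V, n = 2.
Overall: Cl₂(g) + 2 Tl(s) → 2 Cl⁻(aq) + 2 Tl⁺(aq)
Q = [Cl⁻]^2·[Tl⁺]^2 / (P(Cl₂)); log Q = -8.197.
E = E° − (0.0592/n) log Q = +1.70 − (0.0592/2)(-8.197) = +1.943 V.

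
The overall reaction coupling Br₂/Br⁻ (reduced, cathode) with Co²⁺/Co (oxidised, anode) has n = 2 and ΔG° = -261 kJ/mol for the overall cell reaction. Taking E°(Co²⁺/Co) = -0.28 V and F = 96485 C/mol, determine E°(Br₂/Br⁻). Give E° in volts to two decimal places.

E°cell = −ΔG°/(nF) = −(-261×10³)/((2)(96485)) = +1.353 V.
Since Br₂/Br⁻ is the cathode and Co²⁺/Co the anode, E°cell = E°(Br₂/Br⁻) − E°(Co²⁺/Co).
So E°(Br₂/Br⁻) = E°cell + E°(Co²⁺/Co) = +1.353 + (-0.28) = +1.07 V.

+1.07 V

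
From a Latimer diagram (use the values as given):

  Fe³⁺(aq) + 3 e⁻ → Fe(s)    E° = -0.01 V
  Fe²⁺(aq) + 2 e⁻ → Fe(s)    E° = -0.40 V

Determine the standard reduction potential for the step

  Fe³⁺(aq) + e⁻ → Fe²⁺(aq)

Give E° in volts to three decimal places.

Sequential free energies add, so n₃E°₃ = n₁E°₁ + n₂E°₂.
With n₃ = 3, and the known step contributing 2×(-0.40) V, the unknown satisfies 1·E° = 3×(-0.01) − 2×(-0.40) = +0.770.
E° = +0.770 / 1 = +0.770 V.

+0.770 V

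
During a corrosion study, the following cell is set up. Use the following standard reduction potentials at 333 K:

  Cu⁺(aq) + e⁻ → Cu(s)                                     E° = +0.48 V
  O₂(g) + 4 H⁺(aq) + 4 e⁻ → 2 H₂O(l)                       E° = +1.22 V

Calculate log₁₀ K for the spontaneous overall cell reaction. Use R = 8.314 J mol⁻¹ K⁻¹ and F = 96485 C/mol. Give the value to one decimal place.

44.8

Cathode: O₂/H₂O; anode: Cu⁺/Cu. E°cell = (+1.22) − (+0.48) = +0.74 V, with n = 4.
ΔG° = −nFE° = −RT ln K, so ln K = nFE°/(RT) = (4)(96485)(+0.74) / ((8.314)(333)) = 103.157.
log₁₀ K = 103.157 / ln 10 = 44.8.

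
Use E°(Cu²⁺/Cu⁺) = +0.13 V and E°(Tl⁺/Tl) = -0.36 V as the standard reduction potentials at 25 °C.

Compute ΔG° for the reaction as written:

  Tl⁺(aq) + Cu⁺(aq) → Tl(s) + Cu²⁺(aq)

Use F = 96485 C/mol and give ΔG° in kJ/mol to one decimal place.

+47.3 kJ/mol

As written, Tl⁺/Tl is reduced (cathode) and Cu²⁺/Cu⁺ is oxidised (anode), so E°cell = (-0.36) − (+0.13) = -0.49 V.
Balancing electrons gives n = 1.
ΔG° = −nFE° = −(1)(96485)(-0.49) = 47,278 J = +47.3 kJ/mol.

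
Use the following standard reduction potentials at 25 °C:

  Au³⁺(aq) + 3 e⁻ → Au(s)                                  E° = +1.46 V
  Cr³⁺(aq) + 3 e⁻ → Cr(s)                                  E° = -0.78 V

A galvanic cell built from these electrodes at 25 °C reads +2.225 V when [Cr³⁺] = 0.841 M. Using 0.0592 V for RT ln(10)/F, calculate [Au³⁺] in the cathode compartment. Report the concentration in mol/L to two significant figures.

0.15 M

Au³⁺/Au is the cathode, Cr³⁺/Cr the anode: E°cell = +2.24 V, n = 3.
Overall reaction: Au³⁺(aq) + Cr(s) → Au(s) + Cr³⁺(aq); Q = [Cr³⁺]^1/[Au³⁺]^1.
From E = E° − (0.0592/n) log Q: log Q = (E° − E)·n/0.0592 = (+2.24 − (+2.225))·3/0.0592 = 0.7601.
So 1·log[Au³⁺] = 1·log(0.841) − log Q = -0.0752 − (0.7601) = -0.8353; [Au³⁺] = 10^(-0.8353) ≈ 0.15 M.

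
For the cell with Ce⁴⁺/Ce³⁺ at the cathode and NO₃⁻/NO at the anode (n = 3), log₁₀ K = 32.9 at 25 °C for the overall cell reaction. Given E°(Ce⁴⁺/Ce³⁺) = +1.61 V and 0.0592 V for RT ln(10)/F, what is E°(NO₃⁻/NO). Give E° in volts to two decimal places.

+0.96 V

E°cell = (0.0592/n)·log K = (0.0592/3)(32.9) = +0.649 V.
Since Ce⁴⁺/Ce³⁺ is the cathode and NO₃⁻/NO the anode, E°cell = E°(Ce⁴⁺/Ce³⁺) − E°(NO₃⁻/NO).
So E°(NO₃⁻/NO) = E°(Ce⁴⁺/Ce³⁺) − E°cell = (+1.61) − (+0.649) = +0.96 V.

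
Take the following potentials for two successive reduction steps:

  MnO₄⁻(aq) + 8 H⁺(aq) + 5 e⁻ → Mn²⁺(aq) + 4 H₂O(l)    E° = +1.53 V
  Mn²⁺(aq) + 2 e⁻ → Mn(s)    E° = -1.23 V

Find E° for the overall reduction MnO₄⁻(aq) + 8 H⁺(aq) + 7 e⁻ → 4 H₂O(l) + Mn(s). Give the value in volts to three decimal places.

+0.741 V

Since ΔG° = −nFE° is additive over sequential reductions, n₃E°₃ = n₁E°₁ + n₂E°₂.
E°₃ = (5×+1.53 + 2×-1.23) / 7 = (+5.190) / 7 = +0.741 V.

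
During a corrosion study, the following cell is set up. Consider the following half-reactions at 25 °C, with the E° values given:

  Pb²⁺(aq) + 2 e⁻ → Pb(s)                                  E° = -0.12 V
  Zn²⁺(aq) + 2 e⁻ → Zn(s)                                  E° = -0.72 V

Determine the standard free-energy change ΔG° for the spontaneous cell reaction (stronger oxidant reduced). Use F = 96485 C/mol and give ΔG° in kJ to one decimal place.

-115.8 kJ

Pb²⁺/Pb (E° = -0.12 V) is the cathode; Zn²⁺/Zn (E° = -0.72 V) is the anode, so E°cell = +0.60 V.
Balancing electrons gives n = 2 (lcm of 2 and 2).
ΔG° = −nFE° = −(2)(96485)(+0.60) = -115,782 J = -115.8 kJ.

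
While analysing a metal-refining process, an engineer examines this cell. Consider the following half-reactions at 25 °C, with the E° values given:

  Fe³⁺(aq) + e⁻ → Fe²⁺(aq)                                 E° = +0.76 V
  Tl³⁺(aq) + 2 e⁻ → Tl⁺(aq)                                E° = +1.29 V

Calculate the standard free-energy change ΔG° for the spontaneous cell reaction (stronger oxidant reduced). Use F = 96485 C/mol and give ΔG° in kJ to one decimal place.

Tl³⁺/Tl⁺ (E° = +1.29 V) is the cathode; Fe³⁺/Fe²⁺ (E° = +0.76 V) is the anode, so E°cell = +0.53 V.
Balancing electrons gives n = 2 (lcm of 2 and 1).
ΔG° = −nFE° = −(2)(96485)(+0.53) = -102,274 J = -102.3 kJ.

-102.3 kJ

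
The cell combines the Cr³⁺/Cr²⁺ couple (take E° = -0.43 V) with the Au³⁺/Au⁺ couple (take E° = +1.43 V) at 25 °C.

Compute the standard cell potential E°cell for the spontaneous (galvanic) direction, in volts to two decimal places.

+1.86 V

The Au³⁺/Au⁺ couple has the higher reduction potential, so it is the cathode; Cr³⁺/Cr²⁺ is oxidised at the anode.
E°cell = E°(cathode) − E°(anode) = (+1.43) − (-0.43) = +1.86 V.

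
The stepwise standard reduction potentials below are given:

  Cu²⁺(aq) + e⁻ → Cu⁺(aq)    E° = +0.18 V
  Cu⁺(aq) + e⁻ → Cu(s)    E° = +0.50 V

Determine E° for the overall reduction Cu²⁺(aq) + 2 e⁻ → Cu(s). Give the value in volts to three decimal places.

+0.340 V

Since ΔG° = −nFE° is additive over sequential reductions, n₃E°₃ = n₁E°₁ + n₂E°₂.
E°₃ = (1×+0.18 + 1×+0.50) / 2 = (+0.680) / 2 = +0.340 V.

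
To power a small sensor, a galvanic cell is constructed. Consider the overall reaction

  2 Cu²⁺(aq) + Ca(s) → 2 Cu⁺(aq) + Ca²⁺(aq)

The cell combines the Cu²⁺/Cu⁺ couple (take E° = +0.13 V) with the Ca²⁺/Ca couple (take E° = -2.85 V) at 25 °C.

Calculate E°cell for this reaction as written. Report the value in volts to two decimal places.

+2.98 V

The Cu²⁺/Cu⁺ couple has the higher reduction potential, so it is the cathode; Ca²⁺/Ca is oxidised at the anode.
E°cell = E°(cathode) − E°(anode) = (+0.13) − (-2.85) = +2.98 V.
Since E°cell > 0, the reaction is spontaneous under standard conditions.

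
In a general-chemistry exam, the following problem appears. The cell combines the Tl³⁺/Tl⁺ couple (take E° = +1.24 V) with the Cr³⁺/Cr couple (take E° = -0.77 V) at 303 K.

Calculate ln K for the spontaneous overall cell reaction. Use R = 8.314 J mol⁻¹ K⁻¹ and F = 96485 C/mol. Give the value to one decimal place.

461.9

Cathode: Tl³⁺/Tl⁺; anode: Cr³⁺/Cr. E°cell = (+1.24) − (-0.77) = +2.01 V, with n = 6.
ΔG° = −nFE° = −RT ln K, so ln K = nFE°/(RT) = (6)(96485)(+2.01) / ((8.314)(303)) = 461.907.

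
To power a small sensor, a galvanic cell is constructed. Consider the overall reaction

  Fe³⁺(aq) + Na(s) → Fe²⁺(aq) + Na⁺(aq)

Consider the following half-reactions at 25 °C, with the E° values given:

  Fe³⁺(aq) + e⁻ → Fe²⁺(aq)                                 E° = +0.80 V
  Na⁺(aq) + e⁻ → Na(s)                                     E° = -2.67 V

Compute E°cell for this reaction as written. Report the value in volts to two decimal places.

+3.47 V

The Fe³⁺/Fe²⁺ couple has the higher reduction potential, so it is the cathode; Na⁺/Na is oxidised at the anode.
E°cell = E°(cathode) − E°(anode) = (+0.80) − (-2.67) = +3.47 V.
Since E°cell > 0, the reaction is spontaneous under standard conditions.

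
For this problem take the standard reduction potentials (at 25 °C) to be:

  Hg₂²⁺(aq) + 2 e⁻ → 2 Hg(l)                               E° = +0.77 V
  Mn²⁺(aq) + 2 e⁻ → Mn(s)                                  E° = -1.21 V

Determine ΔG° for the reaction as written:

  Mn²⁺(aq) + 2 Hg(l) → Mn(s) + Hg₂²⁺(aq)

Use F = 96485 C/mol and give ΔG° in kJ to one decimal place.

As written, Mn²⁺/Mn is reduced (cathode) and Hg₂²⁺/Hg is oxidised (anode), so E°cell = (-1.21) − (+0.77) = -1.98 V.
Balancing electrons gives n = 2.
ΔG° = −nFE° = −(2)(96485)(-1.98) = 382,081 J = +382.1 kJ.

+382.1 kJ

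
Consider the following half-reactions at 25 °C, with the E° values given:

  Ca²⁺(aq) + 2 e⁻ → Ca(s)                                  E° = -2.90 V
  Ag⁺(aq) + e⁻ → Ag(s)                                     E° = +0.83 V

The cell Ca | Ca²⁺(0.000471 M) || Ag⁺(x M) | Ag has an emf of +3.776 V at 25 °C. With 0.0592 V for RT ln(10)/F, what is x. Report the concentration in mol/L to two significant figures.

0.13 M

Ag⁺/Ag is the cathode, Ca²⁺/Ca the anode: E°cell = +3.73 V, n = 2.
Overall reaction: 2 Ag⁺(aq) + Ca(s) → 2 Ag(s) + Ca²⁺(aq); Q = [Ca²⁺]^1/[Ag⁺]^2.
From E = E° − (0.0592/n) log Q: log Q = (E° − E)·n/0.0592 = (+3.73 − (+3.776))·2/0.0592 = -1.5541.
So 2·log[Ag⁺] = 1·log(0.000471) − log Q = -3.3270 − (-1.5541) = -1.7729; log[Ag⁺] = -1.7729 / 2 = -0.8864; [Ag⁺] = 10^(-0.8864) ≈ 0.13 M.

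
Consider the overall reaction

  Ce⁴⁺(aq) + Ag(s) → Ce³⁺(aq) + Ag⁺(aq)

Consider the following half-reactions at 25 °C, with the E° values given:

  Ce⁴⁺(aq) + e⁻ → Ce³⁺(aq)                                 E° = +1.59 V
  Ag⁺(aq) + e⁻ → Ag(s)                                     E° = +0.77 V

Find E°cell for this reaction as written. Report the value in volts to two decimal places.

The Ce⁴⁺/Ce³⁺ couple has the higher reduction potential, so it is the cathode; Ag⁺/Ag is oxidised at the anode.
E°cell = E°(cathode) − E°(anode) = (+1.59) − (+0.77) = +0.82 V.

+0.82 V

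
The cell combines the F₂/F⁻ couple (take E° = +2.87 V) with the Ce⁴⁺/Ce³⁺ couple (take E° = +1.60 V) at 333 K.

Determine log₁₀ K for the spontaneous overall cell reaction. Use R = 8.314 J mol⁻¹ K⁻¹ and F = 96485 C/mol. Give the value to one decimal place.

38.4

Cathode: F₂/F⁻; anode: Ce⁴⁺/Ce³⁺. E°cell = (+2.87) − (+1.60) = +1.27 V, with n = 2.
ΔG° = −nFE° = −RT ln K, so ln K = nFE°/(RT) = (2)(96485)(+1.27) / ((8.314)(333)) = 88.520.
log₁₀ K = 88.520 / ln 10 = 38.4.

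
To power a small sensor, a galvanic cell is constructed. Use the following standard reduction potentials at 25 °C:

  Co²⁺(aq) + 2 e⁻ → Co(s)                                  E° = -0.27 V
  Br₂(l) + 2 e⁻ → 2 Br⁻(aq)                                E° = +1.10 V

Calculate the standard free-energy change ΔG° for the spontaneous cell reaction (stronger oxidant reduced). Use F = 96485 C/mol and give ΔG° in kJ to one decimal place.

Br₂/Br⁻ (E° = +1.10 V) is the cathode; Co²⁺/Co (E° = -0.27 V) is the anode, so E°cell = +1.37 V.
Balancing electrons gives n = 2 (lcm of 2 and 2).
ΔG° = −nFE° = −(2)(96485)(+1.37) = -264,369 J = -264.4 kJ.

-264.4 kJ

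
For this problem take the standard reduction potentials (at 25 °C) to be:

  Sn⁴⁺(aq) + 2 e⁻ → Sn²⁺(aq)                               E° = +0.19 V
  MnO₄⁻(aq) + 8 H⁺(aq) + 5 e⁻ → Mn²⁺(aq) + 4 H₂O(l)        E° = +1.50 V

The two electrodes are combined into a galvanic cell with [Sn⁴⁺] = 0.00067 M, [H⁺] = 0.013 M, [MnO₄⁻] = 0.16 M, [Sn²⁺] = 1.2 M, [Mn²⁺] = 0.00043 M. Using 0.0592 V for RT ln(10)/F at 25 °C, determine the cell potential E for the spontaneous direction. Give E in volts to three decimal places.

+1.258 V

MnO₄⁻/Mn²⁺ is the cathode (higher E°), Sn⁴⁺/Sn²⁺ the anode: E°cell = +1.50 − (+0.19) = +1.31 V, n = 10.
Overall: 2 MnO₄⁻(aq) + 16 H⁺(aq) + 5 Sn²⁺(aq) → 2 Mn²⁺(aq) + 8 H₂O(l) + 5 Sn⁴⁺(aq)
Q = [Mn²⁺]^2·[Sn⁴⁺]^5 / ([MnO₄⁻]^2·[H⁺]^16·[Sn²⁺]^5); log Q = 8.770.
E = E° − (0.0592/n) log Q = +1.31 − (0.0592/10)(8.770) = +1.258 V.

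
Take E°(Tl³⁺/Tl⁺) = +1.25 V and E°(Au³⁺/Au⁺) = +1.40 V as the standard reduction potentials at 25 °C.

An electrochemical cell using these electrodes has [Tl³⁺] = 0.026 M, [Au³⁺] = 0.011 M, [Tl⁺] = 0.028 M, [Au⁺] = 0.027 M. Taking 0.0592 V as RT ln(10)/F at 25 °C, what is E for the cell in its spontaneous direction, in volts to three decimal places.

+0.139 V

Au³⁺/Au⁺ is the cathode (higher E°), Tl³⁺/Tl⁺ the anode: E°cell = +1.40 − (+1.25) = +0.15 V, n = 2.
Overall: Au³⁺(aq) + Tl⁺(aq) → Au⁺(aq) + Tl³⁺(aq)
Q = [Au⁺]·[Tl³⁺] / ([Au³⁺]·[Tl⁺]); log Q = 0.358.
E = E° − (0.0592/n) log Q = +0.15 − (0.0592/2)(0.358) = +0.139 V.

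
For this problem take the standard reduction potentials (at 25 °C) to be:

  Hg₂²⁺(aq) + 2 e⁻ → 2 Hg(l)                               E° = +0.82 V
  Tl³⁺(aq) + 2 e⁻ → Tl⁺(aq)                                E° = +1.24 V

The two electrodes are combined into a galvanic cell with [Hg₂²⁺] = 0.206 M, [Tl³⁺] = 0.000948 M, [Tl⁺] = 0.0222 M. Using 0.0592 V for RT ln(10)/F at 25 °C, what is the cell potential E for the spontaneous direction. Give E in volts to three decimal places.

+0.400 V

Tl³⁺/Tl⁺ is the cathode (higher E°), Hg₂²⁺/Hg the anode: E°cell = +1.24 − (+0.82) = +0.42 V, n = 2.
Overall: Tl³⁺(aq) + 2 Hg(l) → Tl⁺(aq) + Hg₂²⁺(aq)
Q = [Tl⁺]·[Hg₂²⁺] / ([Tl³⁺]); log Q = 0.683.
E = E° − (0.0592/n) log Q = +0.42 − (0.0592/2)(0.683) = +0.400 V.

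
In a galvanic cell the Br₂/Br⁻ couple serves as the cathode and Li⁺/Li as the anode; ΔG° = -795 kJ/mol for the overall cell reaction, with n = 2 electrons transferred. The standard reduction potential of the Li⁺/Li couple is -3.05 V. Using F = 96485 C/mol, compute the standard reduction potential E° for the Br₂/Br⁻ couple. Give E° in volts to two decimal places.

+1.07 V

E°cell = −ΔG°/(nF) = −(-795×10³)/((2)(96485)) = +4.120 V.
Since Br₂/Br⁻ is the cathode and Li⁺/Li the anode, E°cell = E°(Br₂/Br⁻) − E°(Li⁺/Li).
So E°(Br₂/Br⁻) = E°cell + E°(Li⁺/Li) = +4.120 + (-3.05) = +1.07 V.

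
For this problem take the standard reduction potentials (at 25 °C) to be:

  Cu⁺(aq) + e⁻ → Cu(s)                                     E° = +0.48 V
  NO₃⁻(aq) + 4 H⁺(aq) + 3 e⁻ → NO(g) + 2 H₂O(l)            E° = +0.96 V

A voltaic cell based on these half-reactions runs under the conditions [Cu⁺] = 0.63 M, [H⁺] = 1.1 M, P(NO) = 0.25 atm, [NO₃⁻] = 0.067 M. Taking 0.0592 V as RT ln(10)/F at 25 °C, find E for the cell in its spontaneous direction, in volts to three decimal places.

NO₃⁻/NO is the cathode (higher E°), Cu⁺/Cu the anode: E°cell = +0.96 − (+0.48) = +0.48 V, n = 3.
Overall: NO₃⁻(aq) + 4 H⁺(aq) + 3 Cu(s) → NO(g) + 2 H₂O(l) + 3 Cu⁺(aq)
Q = P(NO)·[Cu⁺]^3 / ([NO₃⁻]·[H⁺]^4); log Q = -0.196.
E = E° − (0.0592/n) log Q = +0.48 − (0.0592/3)(-0.196) = +0.484 V.

+0.484 V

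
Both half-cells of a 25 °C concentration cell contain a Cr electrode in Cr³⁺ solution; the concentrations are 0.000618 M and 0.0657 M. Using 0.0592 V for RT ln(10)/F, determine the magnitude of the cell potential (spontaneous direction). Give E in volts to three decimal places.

For a concentration cell E°cell = 0. The 0.0657 M side is the cathode (reduction is favoured where [Cr³⁺] is higher).
With n = 3, E = −(0.0592/3) log([Cr³⁺]ₐₙ/[Cr³⁺]꜀ₐₜ) = −(0.0592/3) log(0.000618/0.0657) = −(0.0592/3)(-2.027) = +0.040 V.

+0.040 V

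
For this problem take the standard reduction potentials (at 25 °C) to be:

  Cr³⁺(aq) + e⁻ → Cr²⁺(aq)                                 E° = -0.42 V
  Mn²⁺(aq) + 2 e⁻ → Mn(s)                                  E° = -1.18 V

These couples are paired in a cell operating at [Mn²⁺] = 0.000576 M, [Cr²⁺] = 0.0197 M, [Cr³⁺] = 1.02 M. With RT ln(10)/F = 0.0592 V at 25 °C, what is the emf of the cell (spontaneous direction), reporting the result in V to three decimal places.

Cr³⁺/Cr²⁺ is the cathode (higher E°), Mn²⁺/Mn the anode: E°cell = -0.42 − (-1.18) = +0.76 V, n = 2.
Overall: 2 Cr³⁺(aq) + Mn(s) → 2 Cr²⁺(aq) + Mn²⁺(aq)
Q = [Cr²⁺]^2·[Mn²⁺] / ([Cr³⁺]^2); log Q = -6.668.
E = E° − (0.0592/n) log Q = +0.76 − (0.0592/2)(-6.668) = +0.957 V.

+0.957 V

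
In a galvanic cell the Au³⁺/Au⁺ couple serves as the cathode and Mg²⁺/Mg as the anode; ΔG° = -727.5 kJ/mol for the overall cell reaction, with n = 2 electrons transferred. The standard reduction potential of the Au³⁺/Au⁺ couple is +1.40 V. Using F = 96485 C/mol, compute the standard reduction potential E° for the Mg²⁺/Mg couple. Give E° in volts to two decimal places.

-2.37 V

E°cell = −ΔG°/(nF) = −(-727.5×10³)/((2)(96485)) = +3.770 V.
Since Au³⁺/Au⁺ is the cathode and Mg²⁺/Mg the anode, E°cell = E°(Au³⁺/Au⁺) − E°(Mg²⁺/Mg).
So E°(Mg²⁺/Mg) = E°(Au³⁺/Au⁺) − E°cell = (+1.40) − (+3.770) = -2.37 V.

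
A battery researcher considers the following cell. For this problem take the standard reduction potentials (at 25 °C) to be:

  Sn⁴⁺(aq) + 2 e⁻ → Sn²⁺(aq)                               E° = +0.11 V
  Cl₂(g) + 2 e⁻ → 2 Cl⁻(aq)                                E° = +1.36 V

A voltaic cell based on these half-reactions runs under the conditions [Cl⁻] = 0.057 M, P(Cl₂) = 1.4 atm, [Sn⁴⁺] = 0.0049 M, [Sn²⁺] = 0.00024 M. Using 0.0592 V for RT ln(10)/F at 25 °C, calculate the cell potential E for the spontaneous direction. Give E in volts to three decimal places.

+1.289 V

Cl₂/Cl⁻ is the cathode (higher E°), Sn⁴⁺/Sn²⁺ the anode: E°cell = +1.36 − (+0.11) = +1.25 V, n = 2.
Overall: Cl₂(g) + Sn²⁺(aq) → 2 Cl⁻(aq) + Sn⁴⁺(aq)
Q = [Cl⁻]^2·[Sn⁴⁺] / (P(Cl₂)·[Sn²⁺]); log Q = -1.324.
E = E° − (0.0592/n) log Q = +1.25 − (0.0592/2)(-1.324) = +1.289 V.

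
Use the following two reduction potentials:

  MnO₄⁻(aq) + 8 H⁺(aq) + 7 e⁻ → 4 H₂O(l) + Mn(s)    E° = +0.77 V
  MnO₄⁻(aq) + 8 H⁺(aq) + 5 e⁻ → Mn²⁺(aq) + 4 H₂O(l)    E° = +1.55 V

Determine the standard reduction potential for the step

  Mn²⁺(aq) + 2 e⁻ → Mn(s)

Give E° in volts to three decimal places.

Sequential free energies add, so n₃E°₃ = n₁E°₁ + n₂E°₂.
With n₃ = 7, and the known step contributing 5×(+1.55) V, the unknown satisfies 2·E° = 7×(+0.77) − 5×(+1.55) = -2.360.
E° = -2.360 / 2 = -1.180 V.

-1.180 V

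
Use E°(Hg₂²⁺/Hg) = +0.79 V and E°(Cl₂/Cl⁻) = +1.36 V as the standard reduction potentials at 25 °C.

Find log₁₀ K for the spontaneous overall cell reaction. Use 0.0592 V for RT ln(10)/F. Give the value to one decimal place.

19.3

Cathode: Cl₂/Cl⁻; anode: Hg₂²⁺/Hg. E°cell = +0.57 V, n = 2.
log K = nE°cell / 0.0592 = (2)(+0.57) / 0.0592 = 19.3.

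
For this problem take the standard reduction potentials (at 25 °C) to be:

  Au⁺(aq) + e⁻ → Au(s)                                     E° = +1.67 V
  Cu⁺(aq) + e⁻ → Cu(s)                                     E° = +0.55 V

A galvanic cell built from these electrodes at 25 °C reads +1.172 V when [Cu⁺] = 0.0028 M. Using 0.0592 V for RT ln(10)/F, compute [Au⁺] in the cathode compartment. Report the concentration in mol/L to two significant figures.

Au⁺/Au is the cathode, Cu⁺/Cu the anode: E°cell = +1.12 V, n = 1.
Overall reaction: Au⁺(aq) + Cu(s) → Au(s) + Cu⁺(aq); Q = [Cu⁺]^1/[Au⁺]^1.
From E = E° − (0.0592/n) log Q: log Q = (E° − E)·n/0.0592 = (+1.12 − (+1.172))·1/0.0592 = -0.8784.
So 1·log[Au⁺] = 1·log(0.0028) − log Q = -2.5528 − (-0.8784) = -1.6744; [Au⁺] = 10^(-1.6744) ≈ 0.021 M.

0.021 M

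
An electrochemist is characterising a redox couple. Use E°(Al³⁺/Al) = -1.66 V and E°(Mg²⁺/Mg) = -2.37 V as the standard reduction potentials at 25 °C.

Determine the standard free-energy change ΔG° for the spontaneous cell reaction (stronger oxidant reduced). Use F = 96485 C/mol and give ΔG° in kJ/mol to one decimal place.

-411.0 kJ/mol

Al³⁺/Al (E° = -1.66 V) is the cathode; Mg²⁺/Mg (E° = -2.37 V) is the anode, so E°cell = +0.71 V.
Balancing electrons gives n = 6 (lcm of 3 and 2).
ΔG° = −nFE° = −(6)(96485)(+0.71) = -411,026 J = -411.0 kJ/mol.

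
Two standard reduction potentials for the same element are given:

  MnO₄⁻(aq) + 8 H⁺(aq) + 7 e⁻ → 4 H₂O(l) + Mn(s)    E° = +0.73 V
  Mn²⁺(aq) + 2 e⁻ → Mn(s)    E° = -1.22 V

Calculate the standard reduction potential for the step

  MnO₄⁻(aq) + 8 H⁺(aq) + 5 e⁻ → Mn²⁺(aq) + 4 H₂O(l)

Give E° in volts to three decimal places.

Sequential free energies add, so n₃E°₃ = n₁E°₁ + n₂E°₂.
With n₃ = 7, and the known step contributing 2×(-1.22) V, the unknown satisfies 5·E° = 7×(+0.73) − 2×(-1.22) = +7.550.
E° = +7.550 / 5 = +1.510 V.

+1.510 V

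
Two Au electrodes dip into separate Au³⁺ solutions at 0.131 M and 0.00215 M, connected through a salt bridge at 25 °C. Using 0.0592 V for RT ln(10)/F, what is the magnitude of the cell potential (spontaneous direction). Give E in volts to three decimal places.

For a concentration cell E°cell = 0. The 0.131 M side is the cathode (reduction is favoured where [Au³⁺] is higher).
With n = 3, E = −(0.0592/3) log([Au³⁺]ₐₙ/[Au³⁺]꜀ₐₜ) = −(0.0592/3) log(0.00215/0.131) = −(0.0592/3)(-1.785) = +0.035 V.

+0.035 V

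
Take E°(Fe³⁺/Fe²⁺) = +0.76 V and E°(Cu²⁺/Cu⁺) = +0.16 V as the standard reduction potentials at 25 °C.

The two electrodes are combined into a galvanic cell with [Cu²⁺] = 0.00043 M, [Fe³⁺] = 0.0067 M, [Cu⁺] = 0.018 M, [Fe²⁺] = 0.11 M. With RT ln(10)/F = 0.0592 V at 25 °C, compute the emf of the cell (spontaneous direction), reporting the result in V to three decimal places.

+0.624 V

Fe³⁺/Fe²⁺ is the cathode (higher E°), Cu²⁺/Cu⁺ the anode: E°cell = +0.76 − (+0.16) = +0.60 V, n = 1.
Overall: Fe³⁺(aq) + Cu⁺(aq) → Fe²⁺(aq) + Cu²⁺(aq)
Q = [Fe²⁺]·[Cu²⁺] / ([Fe³⁺]·[Cu⁺]); log Q = -0.406.
E = E° − (0.0592/n) log Q = +0.60 − (0.0592/1)(-0.406) = +0.624 V.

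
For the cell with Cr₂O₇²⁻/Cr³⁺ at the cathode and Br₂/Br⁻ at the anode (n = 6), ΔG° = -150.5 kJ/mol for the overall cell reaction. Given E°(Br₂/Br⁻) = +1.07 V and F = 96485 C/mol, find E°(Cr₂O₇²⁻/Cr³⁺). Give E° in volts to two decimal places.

E°cell = −ΔG°/(nF) = −(-150.5×10³)/((6)(96485)) = +0.260 V.
Since Cr₂O₇²⁻/Cr³⁺ is the cathode and Br₂/Br⁻ the anode, E°cell = E°(Cr₂O₇²⁻/Cr³⁺) − E°(Br₂/Br⁻).
So E°(Cr₂O₇²⁻/Cr³⁺) = E°cell + E°(Br₂/Br⁻) = +0.260 + (+1.07) = +1.33 V.

+1.33 V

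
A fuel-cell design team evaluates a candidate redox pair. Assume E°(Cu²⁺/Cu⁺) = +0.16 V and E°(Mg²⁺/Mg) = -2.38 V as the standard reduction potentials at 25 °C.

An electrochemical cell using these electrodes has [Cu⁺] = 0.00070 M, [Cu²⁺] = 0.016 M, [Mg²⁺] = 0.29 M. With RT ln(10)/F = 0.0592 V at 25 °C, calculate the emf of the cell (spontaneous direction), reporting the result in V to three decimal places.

+2.636 V

Cu²⁺/Cu⁺ is the cathode (higher E°), Mg²⁺/Mg the anode: E°cell = +0.16 − (-2.38) = +2.54 V, n = 2.
Overall: 2 Cu²⁺(aq) + Mg(s) → 2 Cu⁺(aq) + Mg²⁺(aq)
Q = [Cu⁺]^2·[Mg²⁺] / ([Cu²⁺]^2); log Q = -3.256.
E = E° − (0.0592/n) log Q = +2.54 − (0.0592/2)(-3.256) = +2.636 V.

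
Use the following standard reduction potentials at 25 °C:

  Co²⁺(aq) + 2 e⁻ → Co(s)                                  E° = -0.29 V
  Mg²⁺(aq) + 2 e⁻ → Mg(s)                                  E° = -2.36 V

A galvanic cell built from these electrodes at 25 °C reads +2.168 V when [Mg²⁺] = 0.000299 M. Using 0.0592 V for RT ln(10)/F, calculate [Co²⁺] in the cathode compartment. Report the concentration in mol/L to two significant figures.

0.61 M

Co²⁺/Co is the cathode, Mg²⁺/Mg the anode: E°cell = +2.07 V, n = 2.
Overall reaction: Co²⁺(aq) + Mg(s) → Co(s) + Mg²⁺(aq); Q = [Mg²⁺]^1/[Co²⁺]^1.
From E = E° − (0.0592/n) log Q: log Q = (E° − E)·n/0.0592 = (+2.07 − (+2.168))·2/0.0592 = -3.3108.
So 1·log[Co²⁺] = 1·log(0.000299) − log Q = -3.5243 − (-3.3108) = -0.2135; [Co²⁺] = 10^(-0.2135) ≈ 0.61 M.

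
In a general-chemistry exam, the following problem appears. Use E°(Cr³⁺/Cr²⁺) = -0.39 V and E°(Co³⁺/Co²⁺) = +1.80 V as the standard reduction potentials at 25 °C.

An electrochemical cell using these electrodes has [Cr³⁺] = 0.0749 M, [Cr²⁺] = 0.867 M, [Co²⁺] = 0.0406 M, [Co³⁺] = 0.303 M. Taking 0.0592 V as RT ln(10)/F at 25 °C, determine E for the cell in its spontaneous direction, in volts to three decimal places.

Co³⁺/Co²⁺ is the cathode (higher E°), Cr³⁺/Cr²⁺ the anode: E°cell = +1.80 − (-0.39) = +2.19 V, n = 1.
Overall: Co³⁺(aq) + Cr²⁺(aq) → Co²⁺(aq) + Cr³⁺(aq)
Q = [Co²⁺]·[Cr³⁺] / ([Co³⁺]·[Cr²⁺]); log Q = -1.936.
E = E° − (0.0592/n) log Q = +2.19 − (0.0592/1)(-1.936) = +2.305 V.

+2.305 V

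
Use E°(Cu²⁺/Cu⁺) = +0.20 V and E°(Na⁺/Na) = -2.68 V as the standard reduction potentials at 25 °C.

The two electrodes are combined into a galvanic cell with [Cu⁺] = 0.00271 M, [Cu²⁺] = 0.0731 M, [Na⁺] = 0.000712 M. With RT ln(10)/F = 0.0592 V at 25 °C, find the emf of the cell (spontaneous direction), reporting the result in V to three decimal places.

+3.151 V

Cu²⁺/Cu⁺ is the cathode (higher E°), Na⁺/Na the anode: E°cell = +0.20 − (-2.68) = +2.88 V, n = 1.
Overall: Cu²⁺(aq) + Na(s) → Cu⁺(aq) + Na⁺(aq)
Q = [Cu⁺]·[Na⁺] / ([Cu²⁺]); log Q = -4.578.
E = E° − (0.0592/n) log Q = +2.88 − (0.0592/1)(-4.578) = +3.151 V.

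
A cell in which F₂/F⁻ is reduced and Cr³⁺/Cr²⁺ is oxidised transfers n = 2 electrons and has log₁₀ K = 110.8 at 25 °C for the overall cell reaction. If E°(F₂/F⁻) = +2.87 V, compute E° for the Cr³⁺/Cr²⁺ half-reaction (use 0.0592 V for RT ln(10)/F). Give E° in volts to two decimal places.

-0.41 V

E°cell = (0.0592/n)·log K = (0.0592/2)(110.8) = +3.280 V.
Since F₂/F⁻ is the cathode and Cr³⁺/Cr²⁺ the anode, E°cell = E°(F₂/F⁻) − E°(Cr³⁺/Cr²⁺).
So E°(Cr³⁺/Cr²⁺) = E°(F₂/F⁻) − E°cell = (+2.87) − (+3.280) = -0.41 V.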